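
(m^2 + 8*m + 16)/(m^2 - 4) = (m^2 + 8*m + 16)/(m^2 - 4)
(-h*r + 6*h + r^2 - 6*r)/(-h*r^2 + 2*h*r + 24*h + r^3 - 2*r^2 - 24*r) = 1/(r + 4)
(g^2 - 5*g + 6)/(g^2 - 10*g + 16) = (g - 3)/(g - 8)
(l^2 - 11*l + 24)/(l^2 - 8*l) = (l - 3)/l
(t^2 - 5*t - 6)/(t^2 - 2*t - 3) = (t - 6)/(t - 3)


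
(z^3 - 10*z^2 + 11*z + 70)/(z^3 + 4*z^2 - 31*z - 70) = (z - 7)/(z + 7)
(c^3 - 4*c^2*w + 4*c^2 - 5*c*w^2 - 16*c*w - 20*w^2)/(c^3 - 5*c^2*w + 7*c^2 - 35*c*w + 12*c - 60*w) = (c + w)/(c + 3)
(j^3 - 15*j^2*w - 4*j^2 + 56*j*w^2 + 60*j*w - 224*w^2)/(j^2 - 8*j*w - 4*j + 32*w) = j - 7*w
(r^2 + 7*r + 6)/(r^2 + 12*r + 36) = (r + 1)/(r + 6)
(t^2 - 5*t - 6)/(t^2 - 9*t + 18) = (t + 1)/(t - 3)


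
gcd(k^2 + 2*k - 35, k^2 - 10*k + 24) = 1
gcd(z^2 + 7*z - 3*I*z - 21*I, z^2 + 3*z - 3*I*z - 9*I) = z - 3*I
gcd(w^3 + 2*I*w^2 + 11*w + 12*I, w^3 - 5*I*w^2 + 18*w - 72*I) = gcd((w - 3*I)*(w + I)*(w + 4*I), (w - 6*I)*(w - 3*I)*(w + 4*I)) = w^2 + I*w + 12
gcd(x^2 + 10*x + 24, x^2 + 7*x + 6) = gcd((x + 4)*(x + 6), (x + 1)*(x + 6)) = x + 6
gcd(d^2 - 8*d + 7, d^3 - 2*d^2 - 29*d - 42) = d - 7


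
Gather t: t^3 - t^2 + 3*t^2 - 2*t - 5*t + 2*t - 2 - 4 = t^3 + 2*t^2 - 5*t - 6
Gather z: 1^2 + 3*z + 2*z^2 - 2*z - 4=2*z^2 + z - 3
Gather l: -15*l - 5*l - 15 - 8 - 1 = -20*l - 24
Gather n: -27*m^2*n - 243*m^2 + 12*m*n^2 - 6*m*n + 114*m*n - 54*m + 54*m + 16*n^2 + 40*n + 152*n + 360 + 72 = -243*m^2 + n^2*(12*m + 16) + n*(-27*m^2 + 108*m + 192) + 432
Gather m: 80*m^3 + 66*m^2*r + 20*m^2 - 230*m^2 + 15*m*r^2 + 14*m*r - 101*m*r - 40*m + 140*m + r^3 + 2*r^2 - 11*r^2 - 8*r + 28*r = 80*m^3 + m^2*(66*r - 210) + m*(15*r^2 - 87*r + 100) + r^3 - 9*r^2 + 20*r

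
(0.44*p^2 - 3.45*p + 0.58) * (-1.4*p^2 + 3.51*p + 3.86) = -0.616*p^4 + 6.3744*p^3 - 11.2231*p^2 - 11.2812*p + 2.2388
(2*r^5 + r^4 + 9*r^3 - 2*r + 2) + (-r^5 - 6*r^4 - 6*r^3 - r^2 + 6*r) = r^5 - 5*r^4 + 3*r^3 - r^2 + 4*r + 2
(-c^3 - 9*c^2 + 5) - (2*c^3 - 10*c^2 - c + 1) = -3*c^3 + c^2 + c + 4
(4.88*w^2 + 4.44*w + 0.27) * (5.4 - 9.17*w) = -44.7496*w^3 - 14.3628*w^2 + 21.5001*w + 1.458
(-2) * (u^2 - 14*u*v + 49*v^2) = -2*u^2 + 28*u*v - 98*v^2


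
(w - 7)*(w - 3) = w^2 - 10*w + 21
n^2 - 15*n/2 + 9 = (n - 6)*(n - 3/2)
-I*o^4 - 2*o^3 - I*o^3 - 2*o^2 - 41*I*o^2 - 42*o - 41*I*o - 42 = (o - 7*I)*(o - I)*(o + 6*I)*(-I*o - I)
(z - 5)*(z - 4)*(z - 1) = z^3 - 10*z^2 + 29*z - 20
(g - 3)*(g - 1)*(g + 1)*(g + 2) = g^4 - g^3 - 7*g^2 + g + 6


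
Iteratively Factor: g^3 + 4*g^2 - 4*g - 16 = (g - 2)*(g^2 + 6*g + 8) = (g - 2)*(g + 2)*(g + 4)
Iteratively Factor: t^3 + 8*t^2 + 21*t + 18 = (t + 3)*(t^2 + 5*t + 6) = (t + 3)^2*(t + 2)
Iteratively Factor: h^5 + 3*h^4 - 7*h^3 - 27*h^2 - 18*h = (h + 3)*(h^4 - 7*h^2 - 6*h) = h*(h + 3)*(h^3 - 7*h - 6) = h*(h - 3)*(h + 3)*(h^2 + 3*h + 2) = h*(h - 3)*(h + 2)*(h + 3)*(h + 1)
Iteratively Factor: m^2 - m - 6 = (m - 3)*(m + 2)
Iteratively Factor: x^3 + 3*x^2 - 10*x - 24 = (x + 4)*(x^2 - x - 6) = (x - 3)*(x + 4)*(x + 2)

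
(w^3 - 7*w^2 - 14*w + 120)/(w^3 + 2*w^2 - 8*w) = (w^2 - 11*w + 30)/(w*(w - 2))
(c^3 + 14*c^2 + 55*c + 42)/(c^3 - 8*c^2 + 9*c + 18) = (c^2 + 13*c + 42)/(c^2 - 9*c + 18)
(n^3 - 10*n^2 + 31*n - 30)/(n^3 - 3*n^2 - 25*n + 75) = (n - 2)/(n + 5)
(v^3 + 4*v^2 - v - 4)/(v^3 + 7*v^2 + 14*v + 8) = (v - 1)/(v + 2)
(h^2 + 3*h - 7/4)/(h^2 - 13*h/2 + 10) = (4*h^2 + 12*h - 7)/(2*(2*h^2 - 13*h + 20))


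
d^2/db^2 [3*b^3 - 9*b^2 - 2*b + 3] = 18*b - 18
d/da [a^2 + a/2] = 2*a + 1/2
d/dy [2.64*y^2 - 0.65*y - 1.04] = 5.28*y - 0.65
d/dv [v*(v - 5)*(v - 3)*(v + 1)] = 4*v^3 - 21*v^2 + 14*v + 15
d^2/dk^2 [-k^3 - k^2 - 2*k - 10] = -6*k - 2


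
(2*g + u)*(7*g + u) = 14*g^2 + 9*g*u + u^2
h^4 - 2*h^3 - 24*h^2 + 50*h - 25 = (h - 5)*(h - 1)^2*(h + 5)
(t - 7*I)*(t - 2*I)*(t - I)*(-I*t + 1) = -I*t^4 - 9*t^3 + 13*I*t^2 - 9*t + 14*I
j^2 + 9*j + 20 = (j + 4)*(j + 5)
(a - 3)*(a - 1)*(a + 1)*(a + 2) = a^4 - a^3 - 7*a^2 + a + 6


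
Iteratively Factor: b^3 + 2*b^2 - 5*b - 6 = (b + 3)*(b^2 - b - 2) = (b + 1)*(b + 3)*(b - 2)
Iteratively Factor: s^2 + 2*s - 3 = (s - 1)*(s + 3)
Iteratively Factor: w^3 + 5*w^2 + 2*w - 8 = (w + 2)*(w^2 + 3*w - 4) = (w - 1)*(w + 2)*(w + 4)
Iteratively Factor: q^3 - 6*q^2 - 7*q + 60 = (q + 3)*(q^2 - 9*q + 20) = (q - 4)*(q + 3)*(q - 5)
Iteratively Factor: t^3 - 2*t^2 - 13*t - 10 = (t + 2)*(t^2 - 4*t - 5) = (t + 1)*(t + 2)*(t - 5)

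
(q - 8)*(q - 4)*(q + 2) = q^3 - 10*q^2 + 8*q + 64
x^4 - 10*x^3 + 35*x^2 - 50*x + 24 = (x - 4)*(x - 3)*(x - 2)*(x - 1)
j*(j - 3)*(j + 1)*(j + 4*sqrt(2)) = j^4 - 2*j^3 + 4*sqrt(2)*j^3 - 8*sqrt(2)*j^2 - 3*j^2 - 12*sqrt(2)*j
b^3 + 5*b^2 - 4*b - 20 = (b - 2)*(b + 2)*(b + 5)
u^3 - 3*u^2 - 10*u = u*(u - 5)*(u + 2)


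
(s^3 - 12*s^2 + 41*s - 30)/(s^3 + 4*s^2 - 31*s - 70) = (s^2 - 7*s + 6)/(s^2 + 9*s + 14)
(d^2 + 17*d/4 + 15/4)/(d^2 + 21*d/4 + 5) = (d + 3)/(d + 4)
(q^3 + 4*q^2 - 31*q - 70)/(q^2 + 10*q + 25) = (q^3 + 4*q^2 - 31*q - 70)/(q^2 + 10*q + 25)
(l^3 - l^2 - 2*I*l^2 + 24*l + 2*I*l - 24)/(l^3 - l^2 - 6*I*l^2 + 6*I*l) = (l + 4*I)/l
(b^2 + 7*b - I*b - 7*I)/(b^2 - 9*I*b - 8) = (b + 7)/(b - 8*I)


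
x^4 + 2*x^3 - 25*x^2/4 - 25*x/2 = x*(x - 5/2)*(x + 2)*(x + 5/2)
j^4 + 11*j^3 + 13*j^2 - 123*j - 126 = (j - 3)*(j + 1)*(j + 6)*(j + 7)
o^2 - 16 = (o - 4)*(o + 4)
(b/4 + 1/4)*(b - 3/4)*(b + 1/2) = b^3/4 + 3*b^2/16 - 5*b/32 - 3/32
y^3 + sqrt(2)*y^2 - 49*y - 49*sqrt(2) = (y - 7)*(y + 7)*(y + sqrt(2))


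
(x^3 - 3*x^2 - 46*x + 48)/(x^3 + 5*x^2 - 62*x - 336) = (x - 1)/(x + 7)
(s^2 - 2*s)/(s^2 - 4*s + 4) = s/(s - 2)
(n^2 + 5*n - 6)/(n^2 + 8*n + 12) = (n - 1)/(n + 2)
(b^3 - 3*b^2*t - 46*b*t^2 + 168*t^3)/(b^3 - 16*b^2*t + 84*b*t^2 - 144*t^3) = (-b - 7*t)/(-b + 6*t)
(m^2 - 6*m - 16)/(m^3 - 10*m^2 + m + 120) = (m + 2)/(m^2 - 2*m - 15)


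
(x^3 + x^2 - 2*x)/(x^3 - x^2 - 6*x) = (x - 1)/(x - 3)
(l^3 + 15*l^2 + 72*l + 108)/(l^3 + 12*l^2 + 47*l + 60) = (l^2 + 12*l + 36)/(l^2 + 9*l + 20)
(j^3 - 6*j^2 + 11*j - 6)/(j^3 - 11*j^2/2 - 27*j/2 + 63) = 2*(j^2 - 3*j + 2)/(2*j^2 - 5*j - 42)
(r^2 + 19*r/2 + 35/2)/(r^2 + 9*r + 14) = (r + 5/2)/(r + 2)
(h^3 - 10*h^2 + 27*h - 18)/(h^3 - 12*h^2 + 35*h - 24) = (h - 6)/(h - 8)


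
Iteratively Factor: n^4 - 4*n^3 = (n)*(n^3 - 4*n^2) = n*(n - 4)*(n^2) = n^2*(n - 4)*(n)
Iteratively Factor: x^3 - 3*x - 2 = (x + 1)*(x^2 - x - 2) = (x + 1)^2*(x - 2)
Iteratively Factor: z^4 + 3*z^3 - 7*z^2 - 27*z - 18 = (z + 3)*(z^3 - 7*z - 6) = (z + 2)*(z + 3)*(z^2 - 2*z - 3) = (z + 1)*(z + 2)*(z + 3)*(z - 3)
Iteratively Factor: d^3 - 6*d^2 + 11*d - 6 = (d - 3)*(d^2 - 3*d + 2) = (d - 3)*(d - 1)*(d - 2)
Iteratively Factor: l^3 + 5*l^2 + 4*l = (l + 1)*(l^2 + 4*l) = (l + 1)*(l + 4)*(l)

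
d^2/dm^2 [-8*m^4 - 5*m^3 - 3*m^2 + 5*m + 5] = -96*m^2 - 30*m - 6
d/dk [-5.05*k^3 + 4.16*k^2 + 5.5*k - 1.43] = -15.15*k^2 + 8.32*k + 5.5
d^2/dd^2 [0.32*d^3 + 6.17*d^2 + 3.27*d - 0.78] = 1.92*d + 12.34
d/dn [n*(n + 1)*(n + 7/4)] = 3*n^2 + 11*n/2 + 7/4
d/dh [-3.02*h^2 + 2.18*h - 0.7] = 2.18 - 6.04*h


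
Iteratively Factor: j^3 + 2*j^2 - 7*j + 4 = (j - 1)*(j^2 + 3*j - 4) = (j - 1)*(j + 4)*(j - 1)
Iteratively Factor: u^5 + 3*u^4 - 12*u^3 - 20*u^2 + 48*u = (u + 4)*(u^4 - u^3 - 8*u^2 + 12*u) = (u + 3)*(u + 4)*(u^3 - 4*u^2 + 4*u) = (u - 2)*(u + 3)*(u + 4)*(u^2 - 2*u) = u*(u - 2)*(u + 3)*(u + 4)*(u - 2)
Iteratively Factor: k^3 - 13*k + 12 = (k - 1)*(k^2 + k - 12) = (k - 3)*(k - 1)*(k + 4)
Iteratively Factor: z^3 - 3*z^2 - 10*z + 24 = (z - 2)*(z^2 - z - 12) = (z - 2)*(z + 3)*(z - 4)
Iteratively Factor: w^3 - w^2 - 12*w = (w - 4)*(w^2 + 3*w) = w*(w - 4)*(w + 3)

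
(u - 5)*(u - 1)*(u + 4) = u^3 - 2*u^2 - 19*u + 20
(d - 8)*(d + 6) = d^2 - 2*d - 48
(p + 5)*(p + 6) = p^2 + 11*p + 30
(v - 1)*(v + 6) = v^2 + 5*v - 6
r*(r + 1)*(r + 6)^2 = r^4 + 13*r^3 + 48*r^2 + 36*r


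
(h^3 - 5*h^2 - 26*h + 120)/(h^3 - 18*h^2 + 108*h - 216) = (h^2 + h - 20)/(h^2 - 12*h + 36)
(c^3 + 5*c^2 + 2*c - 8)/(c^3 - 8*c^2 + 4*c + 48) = (c^2 + 3*c - 4)/(c^2 - 10*c + 24)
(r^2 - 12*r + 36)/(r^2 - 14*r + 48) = (r - 6)/(r - 8)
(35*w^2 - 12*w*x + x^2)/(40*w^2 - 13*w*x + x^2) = (-7*w + x)/(-8*w + x)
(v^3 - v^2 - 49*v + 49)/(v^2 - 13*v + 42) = (v^2 + 6*v - 7)/(v - 6)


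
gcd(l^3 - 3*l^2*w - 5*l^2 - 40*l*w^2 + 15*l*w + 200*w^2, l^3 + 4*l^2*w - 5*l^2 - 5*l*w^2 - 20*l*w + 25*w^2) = l^2 + 5*l*w - 5*l - 25*w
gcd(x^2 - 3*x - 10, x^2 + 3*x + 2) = x + 2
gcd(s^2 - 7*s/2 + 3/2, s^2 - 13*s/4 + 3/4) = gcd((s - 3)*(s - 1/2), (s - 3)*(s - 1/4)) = s - 3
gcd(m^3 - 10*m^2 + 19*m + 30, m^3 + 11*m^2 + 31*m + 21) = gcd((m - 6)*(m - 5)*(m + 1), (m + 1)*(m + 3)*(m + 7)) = m + 1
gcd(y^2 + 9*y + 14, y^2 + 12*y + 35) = y + 7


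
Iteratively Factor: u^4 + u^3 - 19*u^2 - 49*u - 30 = (u - 5)*(u^3 + 6*u^2 + 11*u + 6) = (u - 5)*(u + 3)*(u^2 + 3*u + 2) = (u - 5)*(u + 1)*(u + 3)*(u + 2)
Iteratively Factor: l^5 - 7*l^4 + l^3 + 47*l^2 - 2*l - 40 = (l - 1)*(l^4 - 6*l^3 - 5*l^2 + 42*l + 40) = (l - 1)*(l + 1)*(l^3 - 7*l^2 + 2*l + 40) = (l - 5)*(l - 1)*(l + 1)*(l^2 - 2*l - 8) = (l - 5)*(l - 4)*(l - 1)*(l + 1)*(l + 2)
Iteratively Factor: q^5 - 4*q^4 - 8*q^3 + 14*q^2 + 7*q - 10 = (q - 5)*(q^4 + q^3 - 3*q^2 - q + 2) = (q - 5)*(q - 1)*(q^3 + 2*q^2 - q - 2) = (q - 5)*(q - 1)*(q + 1)*(q^2 + q - 2) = (q - 5)*(q - 1)*(q + 1)*(q + 2)*(q - 1)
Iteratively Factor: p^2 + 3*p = (p)*(p + 3)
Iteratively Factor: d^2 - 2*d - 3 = (d - 3)*(d + 1)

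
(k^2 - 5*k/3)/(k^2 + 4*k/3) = (3*k - 5)/(3*k + 4)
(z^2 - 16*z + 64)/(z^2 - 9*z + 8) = (z - 8)/(z - 1)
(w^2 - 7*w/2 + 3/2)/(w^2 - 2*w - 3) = (w - 1/2)/(w + 1)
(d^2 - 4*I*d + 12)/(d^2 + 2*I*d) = (d - 6*I)/d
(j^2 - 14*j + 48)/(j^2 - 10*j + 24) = (j - 8)/(j - 4)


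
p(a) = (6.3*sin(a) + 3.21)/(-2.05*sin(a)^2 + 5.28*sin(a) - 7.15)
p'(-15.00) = 0.38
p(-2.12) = 0.16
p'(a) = (4.1*sin(a)*cos(a) - 5.28*cos(a))*(6.3*sin(a) + 3.21)/(-2.05*sin(a)^2 + 5.28*sin(a) - 7.15)^2 + 6.3*cos(a)/(-2.05*sin(a)^2 + 5.28*sin(a) - 7.15)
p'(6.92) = -1.78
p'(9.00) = 1.75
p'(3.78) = 0.43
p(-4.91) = -2.38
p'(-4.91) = -0.46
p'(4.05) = 0.25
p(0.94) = -1.96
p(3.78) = 0.05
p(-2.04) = 0.18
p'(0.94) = -1.42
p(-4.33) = -2.25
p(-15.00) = 0.08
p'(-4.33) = 0.89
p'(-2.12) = 0.19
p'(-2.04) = 0.16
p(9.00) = -1.09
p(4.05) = 0.14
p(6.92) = -1.47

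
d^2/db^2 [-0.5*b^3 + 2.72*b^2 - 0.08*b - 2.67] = 5.44 - 3.0*b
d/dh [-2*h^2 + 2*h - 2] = 2 - 4*h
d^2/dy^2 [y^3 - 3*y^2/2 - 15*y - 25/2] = 6*y - 3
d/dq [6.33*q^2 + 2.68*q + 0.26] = 12.66*q + 2.68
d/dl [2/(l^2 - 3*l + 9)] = 2*(3 - 2*l)/(l^2 - 3*l + 9)^2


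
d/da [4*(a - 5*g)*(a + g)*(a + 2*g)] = 12*a^2 - 16*a*g - 52*g^2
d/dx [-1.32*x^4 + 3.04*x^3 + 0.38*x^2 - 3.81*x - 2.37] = -5.28*x^3 + 9.12*x^2 + 0.76*x - 3.81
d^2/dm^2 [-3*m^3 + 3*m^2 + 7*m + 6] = 6 - 18*m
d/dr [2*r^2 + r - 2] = 4*r + 1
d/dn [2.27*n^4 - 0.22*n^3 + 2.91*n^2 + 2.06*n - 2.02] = 9.08*n^3 - 0.66*n^2 + 5.82*n + 2.06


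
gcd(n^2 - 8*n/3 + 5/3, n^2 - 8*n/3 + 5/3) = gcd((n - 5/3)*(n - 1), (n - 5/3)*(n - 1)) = n^2 - 8*n/3 + 5/3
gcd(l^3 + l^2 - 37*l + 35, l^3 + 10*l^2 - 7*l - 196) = l + 7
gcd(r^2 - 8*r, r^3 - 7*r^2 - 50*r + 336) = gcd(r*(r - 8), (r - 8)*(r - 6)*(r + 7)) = r - 8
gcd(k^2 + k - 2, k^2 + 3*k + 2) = k + 2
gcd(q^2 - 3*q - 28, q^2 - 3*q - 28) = q^2 - 3*q - 28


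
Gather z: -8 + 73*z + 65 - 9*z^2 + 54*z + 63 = -9*z^2 + 127*z + 120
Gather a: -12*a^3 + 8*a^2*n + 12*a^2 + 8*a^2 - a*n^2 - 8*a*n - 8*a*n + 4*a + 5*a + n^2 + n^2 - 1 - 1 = -12*a^3 + a^2*(8*n + 20) + a*(-n^2 - 16*n + 9) + 2*n^2 - 2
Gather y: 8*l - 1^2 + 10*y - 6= 8*l + 10*y - 7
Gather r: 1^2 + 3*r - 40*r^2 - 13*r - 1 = -40*r^2 - 10*r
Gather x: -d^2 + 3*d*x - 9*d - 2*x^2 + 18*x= -d^2 - 9*d - 2*x^2 + x*(3*d + 18)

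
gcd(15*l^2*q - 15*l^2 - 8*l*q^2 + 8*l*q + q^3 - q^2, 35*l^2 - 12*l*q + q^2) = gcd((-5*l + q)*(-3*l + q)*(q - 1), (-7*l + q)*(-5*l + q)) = -5*l + q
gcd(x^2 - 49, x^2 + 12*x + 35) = x + 7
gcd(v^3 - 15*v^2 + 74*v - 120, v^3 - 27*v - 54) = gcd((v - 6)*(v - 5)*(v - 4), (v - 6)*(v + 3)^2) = v - 6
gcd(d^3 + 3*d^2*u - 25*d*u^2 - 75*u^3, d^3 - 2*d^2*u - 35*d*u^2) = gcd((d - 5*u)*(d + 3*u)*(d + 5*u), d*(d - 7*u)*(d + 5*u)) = d + 5*u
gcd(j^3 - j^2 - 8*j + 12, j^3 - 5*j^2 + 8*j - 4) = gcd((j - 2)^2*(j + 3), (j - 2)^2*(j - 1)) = j^2 - 4*j + 4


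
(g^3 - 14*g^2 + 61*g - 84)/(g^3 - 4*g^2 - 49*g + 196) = (g - 3)/(g + 7)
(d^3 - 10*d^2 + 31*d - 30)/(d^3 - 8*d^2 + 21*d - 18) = (d - 5)/(d - 3)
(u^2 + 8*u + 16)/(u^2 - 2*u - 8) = (u^2 + 8*u + 16)/(u^2 - 2*u - 8)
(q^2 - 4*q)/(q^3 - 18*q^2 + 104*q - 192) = q/(q^2 - 14*q + 48)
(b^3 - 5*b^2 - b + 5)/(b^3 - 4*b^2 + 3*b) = (b^2 - 4*b - 5)/(b*(b - 3))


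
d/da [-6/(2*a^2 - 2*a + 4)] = 3*(2*a - 1)/(a^2 - a + 2)^2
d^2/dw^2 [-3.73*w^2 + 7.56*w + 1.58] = -7.46000000000000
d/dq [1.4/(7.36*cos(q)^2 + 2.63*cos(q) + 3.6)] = (20.608*cos(q) + 3.682)*sin(q)/(7.36*cos(q)^2 + 2.63*cos(q) + 3.6)^2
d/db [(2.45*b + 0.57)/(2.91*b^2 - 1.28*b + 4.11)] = (-7.1295*b^2 - 3.3174*b + 10.7991)/(8.4681*b^4 - 7.4496*b^3 + 25.5586*b^2 - 10.5216*b + 16.8921)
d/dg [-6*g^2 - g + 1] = -12*g - 1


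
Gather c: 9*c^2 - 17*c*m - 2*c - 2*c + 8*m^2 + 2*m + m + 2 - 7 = 9*c^2 + c*(-17*m - 4) + 8*m^2 + 3*m - 5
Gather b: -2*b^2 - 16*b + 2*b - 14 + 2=-2*b^2 - 14*b - 12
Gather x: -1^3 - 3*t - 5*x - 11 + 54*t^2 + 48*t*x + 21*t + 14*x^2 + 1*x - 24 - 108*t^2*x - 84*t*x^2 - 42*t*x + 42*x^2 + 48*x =54*t^2 + 18*t + x^2*(56 - 84*t) + x*(-108*t^2 + 6*t + 44) - 36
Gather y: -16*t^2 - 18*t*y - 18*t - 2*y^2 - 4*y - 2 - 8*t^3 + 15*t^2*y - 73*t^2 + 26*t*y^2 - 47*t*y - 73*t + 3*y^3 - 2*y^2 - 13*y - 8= -8*t^3 - 89*t^2 - 91*t + 3*y^3 + y^2*(26*t - 4) + y*(15*t^2 - 65*t - 17) - 10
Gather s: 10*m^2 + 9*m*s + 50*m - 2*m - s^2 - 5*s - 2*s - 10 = 10*m^2 + 48*m - s^2 + s*(9*m - 7) - 10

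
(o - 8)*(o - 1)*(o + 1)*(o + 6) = o^4 - 2*o^3 - 49*o^2 + 2*o + 48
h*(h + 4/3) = h^2 + 4*h/3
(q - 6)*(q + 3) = q^2 - 3*q - 18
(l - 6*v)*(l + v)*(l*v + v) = l^3*v - 5*l^2*v^2 + l^2*v - 6*l*v^3 - 5*l*v^2 - 6*v^3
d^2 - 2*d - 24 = (d - 6)*(d + 4)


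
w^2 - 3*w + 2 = (w - 2)*(w - 1)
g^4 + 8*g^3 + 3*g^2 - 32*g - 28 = (g - 2)*(g + 1)*(g + 2)*(g + 7)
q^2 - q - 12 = (q - 4)*(q + 3)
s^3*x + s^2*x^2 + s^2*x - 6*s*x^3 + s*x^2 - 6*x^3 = (s - 2*x)*(s + 3*x)*(s*x + x)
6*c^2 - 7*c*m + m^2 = (-6*c + m)*(-c + m)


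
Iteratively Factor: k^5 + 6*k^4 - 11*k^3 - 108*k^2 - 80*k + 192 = (k + 4)*(k^4 + 2*k^3 - 19*k^2 - 32*k + 48) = (k + 3)*(k + 4)*(k^3 - k^2 - 16*k + 16) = (k + 3)*(k + 4)^2*(k^2 - 5*k + 4) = (k - 1)*(k + 3)*(k + 4)^2*(k - 4)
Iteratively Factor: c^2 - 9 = (c + 3)*(c - 3)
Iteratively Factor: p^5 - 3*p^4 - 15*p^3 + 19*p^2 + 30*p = (p + 3)*(p^4 - 6*p^3 + 3*p^2 + 10*p) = (p - 2)*(p + 3)*(p^3 - 4*p^2 - 5*p) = p*(p - 2)*(p + 3)*(p^2 - 4*p - 5) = p*(p - 5)*(p - 2)*(p + 3)*(p + 1)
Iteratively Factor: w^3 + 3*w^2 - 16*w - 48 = (w - 4)*(w^2 + 7*w + 12) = (w - 4)*(w + 4)*(w + 3)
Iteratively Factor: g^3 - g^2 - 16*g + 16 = (g + 4)*(g^2 - 5*g + 4) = (g - 4)*(g + 4)*(g - 1)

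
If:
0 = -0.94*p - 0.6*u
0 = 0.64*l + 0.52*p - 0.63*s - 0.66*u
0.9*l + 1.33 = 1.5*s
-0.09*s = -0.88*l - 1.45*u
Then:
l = 0.74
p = 0.23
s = 1.33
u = -0.37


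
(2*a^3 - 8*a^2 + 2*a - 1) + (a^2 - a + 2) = 2*a^3 - 7*a^2 + a + 1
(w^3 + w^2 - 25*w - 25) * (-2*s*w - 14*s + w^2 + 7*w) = -2*s*w^4 - 16*s*w^3 + 36*s*w^2 + 400*s*w + 350*s + w^5 + 8*w^4 - 18*w^3 - 200*w^2 - 175*w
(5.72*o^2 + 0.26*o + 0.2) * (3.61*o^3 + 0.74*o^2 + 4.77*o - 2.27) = 20.6492*o^5 + 5.1714*o^4 + 28.1988*o^3 - 11.5962*o^2 + 0.3638*o - 0.454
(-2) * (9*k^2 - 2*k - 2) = -18*k^2 + 4*k + 4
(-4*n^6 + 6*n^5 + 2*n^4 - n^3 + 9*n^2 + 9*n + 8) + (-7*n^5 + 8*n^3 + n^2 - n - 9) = -4*n^6 - n^5 + 2*n^4 + 7*n^3 + 10*n^2 + 8*n - 1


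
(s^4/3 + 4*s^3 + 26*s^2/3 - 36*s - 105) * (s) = s^5/3 + 4*s^4 + 26*s^3/3 - 36*s^2 - 105*s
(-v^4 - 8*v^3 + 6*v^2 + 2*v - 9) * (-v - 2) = v^5 + 10*v^4 + 10*v^3 - 14*v^2 + 5*v + 18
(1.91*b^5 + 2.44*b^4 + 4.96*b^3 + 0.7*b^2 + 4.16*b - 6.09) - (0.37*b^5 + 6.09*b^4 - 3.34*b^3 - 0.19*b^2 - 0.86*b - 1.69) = 1.54*b^5 - 3.65*b^4 + 8.3*b^3 + 0.89*b^2 + 5.02*b - 4.4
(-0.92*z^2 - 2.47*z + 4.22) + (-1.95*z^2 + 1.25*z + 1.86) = -2.87*z^2 - 1.22*z + 6.08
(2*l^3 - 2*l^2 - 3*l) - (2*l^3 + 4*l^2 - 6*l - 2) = -6*l^2 + 3*l + 2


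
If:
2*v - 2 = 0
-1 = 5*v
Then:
No Solution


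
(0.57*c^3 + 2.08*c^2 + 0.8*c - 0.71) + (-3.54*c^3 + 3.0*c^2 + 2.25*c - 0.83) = -2.97*c^3 + 5.08*c^2 + 3.05*c - 1.54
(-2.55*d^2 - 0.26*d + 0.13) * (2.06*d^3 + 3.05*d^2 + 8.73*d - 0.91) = -5.253*d^5 - 8.3131*d^4 - 22.7867*d^3 + 0.4472*d^2 + 1.3715*d - 0.1183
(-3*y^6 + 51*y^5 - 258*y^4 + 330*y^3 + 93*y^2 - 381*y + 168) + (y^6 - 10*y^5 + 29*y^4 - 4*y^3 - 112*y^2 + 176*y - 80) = -2*y^6 + 41*y^5 - 229*y^4 + 326*y^3 - 19*y^2 - 205*y + 88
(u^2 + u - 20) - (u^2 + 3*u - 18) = -2*u - 2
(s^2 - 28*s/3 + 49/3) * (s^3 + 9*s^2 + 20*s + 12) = s^5 - s^4/3 - 143*s^3/3 - 83*s^2/3 + 644*s/3 + 196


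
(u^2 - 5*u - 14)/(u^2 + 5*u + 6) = (u - 7)/(u + 3)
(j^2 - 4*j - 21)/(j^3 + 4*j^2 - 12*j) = (j^2 - 4*j - 21)/(j*(j^2 + 4*j - 12))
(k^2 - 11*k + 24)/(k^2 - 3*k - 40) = (k - 3)/(k + 5)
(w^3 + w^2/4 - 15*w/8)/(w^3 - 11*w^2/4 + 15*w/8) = (2*w + 3)/(2*w - 3)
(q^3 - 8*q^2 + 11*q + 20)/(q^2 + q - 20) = (q^2 - 4*q - 5)/(q + 5)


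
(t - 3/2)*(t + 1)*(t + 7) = t^3 + 13*t^2/2 - 5*t - 21/2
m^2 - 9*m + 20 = (m - 5)*(m - 4)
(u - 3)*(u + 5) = u^2 + 2*u - 15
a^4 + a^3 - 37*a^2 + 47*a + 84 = (a - 4)*(a - 3)*(a + 1)*(a + 7)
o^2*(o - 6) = o^3 - 6*o^2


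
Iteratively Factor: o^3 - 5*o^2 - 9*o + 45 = (o - 5)*(o^2 - 9) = (o - 5)*(o + 3)*(o - 3)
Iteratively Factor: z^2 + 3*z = (z + 3)*(z)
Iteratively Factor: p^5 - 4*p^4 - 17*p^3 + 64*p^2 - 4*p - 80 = (p - 2)*(p^4 - 2*p^3 - 21*p^2 + 22*p + 40) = (p - 5)*(p - 2)*(p^3 + 3*p^2 - 6*p - 8) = (p - 5)*(p - 2)*(p + 1)*(p^2 + 2*p - 8) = (p - 5)*(p - 2)*(p + 1)*(p + 4)*(p - 2)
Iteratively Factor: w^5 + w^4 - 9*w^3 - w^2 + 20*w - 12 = (w - 1)*(w^4 + 2*w^3 - 7*w^2 - 8*w + 12) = (w - 1)^2*(w^3 + 3*w^2 - 4*w - 12) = (w - 1)^2*(w + 2)*(w^2 + w - 6) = (w - 1)^2*(w + 2)*(w + 3)*(w - 2)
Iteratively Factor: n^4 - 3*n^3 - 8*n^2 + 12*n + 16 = (n + 1)*(n^3 - 4*n^2 - 4*n + 16) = (n - 2)*(n + 1)*(n^2 - 2*n - 8) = (n - 2)*(n + 1)*(n + 2)*(n - 4)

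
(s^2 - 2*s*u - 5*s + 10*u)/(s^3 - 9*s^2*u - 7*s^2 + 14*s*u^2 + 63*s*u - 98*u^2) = (s - 5)/(s^2 - 7*s*u - 7*s + 49*u)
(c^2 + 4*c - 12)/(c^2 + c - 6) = (c + 6)/(c + 3)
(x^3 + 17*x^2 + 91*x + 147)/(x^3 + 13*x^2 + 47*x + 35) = (x^2 + 10*x + 21)/(x^2 + 6*x + 5)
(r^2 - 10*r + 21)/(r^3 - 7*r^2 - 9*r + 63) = 1/(r + 3)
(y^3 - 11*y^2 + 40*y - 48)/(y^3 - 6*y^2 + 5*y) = (y^3 - 11*y^2 + 40*y - 48)/(y*(y^2 - 6*y + 5))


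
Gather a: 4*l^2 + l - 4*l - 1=4*l^2 - 3*l - 1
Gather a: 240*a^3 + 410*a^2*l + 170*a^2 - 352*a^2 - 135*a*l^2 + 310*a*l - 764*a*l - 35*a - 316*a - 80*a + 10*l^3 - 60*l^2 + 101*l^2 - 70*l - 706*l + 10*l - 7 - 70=240*a^3 + a^2*(410*l - 182) + a*(-135*l^2 - 454*l - 431) + 10*l^3 + 41*l^2 - 766*l - 77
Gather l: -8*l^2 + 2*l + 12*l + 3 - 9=-8*l^2 + 14*l - 6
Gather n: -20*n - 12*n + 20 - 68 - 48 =-32*n - 96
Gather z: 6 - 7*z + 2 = 8 - 7*z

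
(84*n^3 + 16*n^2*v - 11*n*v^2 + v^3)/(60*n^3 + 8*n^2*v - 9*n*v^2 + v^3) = (-7*n + v)/(-5*n + v)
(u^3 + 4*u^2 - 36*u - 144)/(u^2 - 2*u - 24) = u + 6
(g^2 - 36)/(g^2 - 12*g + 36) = (g + 6)/(g - 6)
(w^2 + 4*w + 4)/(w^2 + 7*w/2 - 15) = 2*(w^2 + 4*w + 4)/(2*w^2 + 7*w - 30)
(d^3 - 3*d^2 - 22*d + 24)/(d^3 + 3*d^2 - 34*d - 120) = (d - 1)/(d + 5)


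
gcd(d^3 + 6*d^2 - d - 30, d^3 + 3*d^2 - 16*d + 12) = d - 2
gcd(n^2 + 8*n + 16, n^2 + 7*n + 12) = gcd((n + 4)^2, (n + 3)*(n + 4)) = n + 4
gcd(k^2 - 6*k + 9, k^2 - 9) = k - 3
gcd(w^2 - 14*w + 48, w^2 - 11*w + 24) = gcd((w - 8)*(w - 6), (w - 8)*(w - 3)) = w - 8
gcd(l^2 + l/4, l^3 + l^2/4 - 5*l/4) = l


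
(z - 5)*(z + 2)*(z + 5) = z^3 + 2*z^2 - 25*z - 50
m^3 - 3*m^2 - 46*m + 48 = (m - 8)*(m - 1)*(m + 6)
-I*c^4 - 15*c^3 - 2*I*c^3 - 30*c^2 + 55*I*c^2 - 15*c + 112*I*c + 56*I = (c + 1)*(c - 8*I)*(c - 7*I)*(-I*c - I)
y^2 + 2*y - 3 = (y - 1)*(y + 3)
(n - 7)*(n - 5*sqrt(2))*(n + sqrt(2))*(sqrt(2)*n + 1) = sqrt(2)*n^4 - 7*sqrt(2)*n^3 - 7*n^3 - 14*sqrt(2)*n^2 + 49*n^2 - 10*n + 98*sqrt(2)*n + 70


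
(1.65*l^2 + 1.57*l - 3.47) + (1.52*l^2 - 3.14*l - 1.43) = 3.17*l^2 - 1.57*l - 4.9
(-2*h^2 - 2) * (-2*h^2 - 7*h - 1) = 4*h^4 + 14*h^3 + 6*h^2 + 14*h + 2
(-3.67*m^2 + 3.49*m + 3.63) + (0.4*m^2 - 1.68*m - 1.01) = -3.27*m^2 + 1.81*m + 2.62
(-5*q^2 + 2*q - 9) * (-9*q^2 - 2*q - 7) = 45*q^4 - 8*q^3 + 112*q^2 + 4*q + 63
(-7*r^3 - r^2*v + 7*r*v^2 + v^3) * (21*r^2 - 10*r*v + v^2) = -147*r^5 + 49*r^4*v + 150*r^3*v^2 - 50*r^2*v^3 - 3*r*v^4 + v^5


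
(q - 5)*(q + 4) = q^2 - q - 20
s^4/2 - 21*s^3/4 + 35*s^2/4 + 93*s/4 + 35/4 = (s/2 + 1/2)*(s - 7)*(s - 5)*(s + 1/2)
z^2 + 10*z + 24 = (z + 4)*(z + 6)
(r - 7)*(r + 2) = r^2 - 5*r - 14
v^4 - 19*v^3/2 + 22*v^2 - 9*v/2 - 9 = (v - 6)*(v - 3)*(v - 1)*(v + 1/2)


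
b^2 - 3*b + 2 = (b - 2)*(b - 1)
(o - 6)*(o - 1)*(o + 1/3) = o^3 - 20*o^2/3 + 11*o/3 + 2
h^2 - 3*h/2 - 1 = (h - 2)*(h + 1/2)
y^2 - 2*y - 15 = (y - 5)*(y + 3)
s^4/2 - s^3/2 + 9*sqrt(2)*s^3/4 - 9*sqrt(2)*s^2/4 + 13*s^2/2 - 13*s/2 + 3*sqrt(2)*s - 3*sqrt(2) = (s/2 + sqrt(2))*(s - 1)*(s + sqrt(2))*(s + 3*sqrt(2)/2)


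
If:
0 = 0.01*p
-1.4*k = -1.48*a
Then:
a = 0.945945945945946*k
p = 0.00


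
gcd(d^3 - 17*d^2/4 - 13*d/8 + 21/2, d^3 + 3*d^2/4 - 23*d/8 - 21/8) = d^2 - d/4 - 21/8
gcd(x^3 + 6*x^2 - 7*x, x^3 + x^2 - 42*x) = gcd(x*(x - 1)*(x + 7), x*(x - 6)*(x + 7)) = x^2 + 7*x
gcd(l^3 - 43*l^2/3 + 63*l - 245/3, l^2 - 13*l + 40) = l - 5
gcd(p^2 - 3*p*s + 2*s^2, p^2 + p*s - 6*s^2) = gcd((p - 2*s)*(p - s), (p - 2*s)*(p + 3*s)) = p - 2*s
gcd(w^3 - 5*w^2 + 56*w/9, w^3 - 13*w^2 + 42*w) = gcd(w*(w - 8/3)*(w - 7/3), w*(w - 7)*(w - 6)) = w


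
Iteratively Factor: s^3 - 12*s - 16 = (s + 2)*(s^2 - 2*s - 8) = (s + 2)^2*(s - 4)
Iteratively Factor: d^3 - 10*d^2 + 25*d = (d - 5)*(d^2 - 5*d) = d*(d - 5)*(d - 5)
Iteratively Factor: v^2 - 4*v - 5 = (v + 1)*(v - 5)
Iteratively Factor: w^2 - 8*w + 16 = (w - 4)*(w - 4)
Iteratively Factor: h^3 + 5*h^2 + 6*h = (h)*(h^2 + 5*h + 6) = h*(h + 2)*(h + 3)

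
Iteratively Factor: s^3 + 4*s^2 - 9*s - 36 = (s + 3)*(s^2 + s - 12) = (s + 3)*(s + 4)*(s - 3)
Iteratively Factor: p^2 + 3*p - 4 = (p + 4)*(p - 1)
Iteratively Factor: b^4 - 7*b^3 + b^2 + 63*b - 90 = (b + 3)*(b^3 - 10*b^2 + 31*b - 30) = (b - 3)*(b + 3)*(b^2 - 7*b + 10) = (b - 3)*(b - 2)*(b + 3)*(b - 5)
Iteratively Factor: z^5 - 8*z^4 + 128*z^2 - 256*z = (z - 4)*(z^4 - 4*z^3 - 16*z^2 + 64*z) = (z - 4)^2*(z^3 - 16*z) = (z - 4)^3*(z^2 + 4*z) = z*(z - 4)^3*(z + 4)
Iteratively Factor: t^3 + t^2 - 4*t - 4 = (t + 2)*(t^2 - t - 2) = (t - 2)*(t + 2)*(t + 1)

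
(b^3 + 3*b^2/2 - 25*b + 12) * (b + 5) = b^4 + 13*b^3/2 - 35*b^2/2 - 113*b + 60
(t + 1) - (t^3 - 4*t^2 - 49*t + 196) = -t^3 + 4*t^2 + 50*t - 195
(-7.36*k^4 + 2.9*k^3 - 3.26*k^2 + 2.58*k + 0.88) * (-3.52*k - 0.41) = 25.9072*k^5 - 7.1904*k^4 + 10.2862*k^3 - 7.745*k^2 - 4.1554*k - 0.3608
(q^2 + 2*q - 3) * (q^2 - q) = q^4 + q^3 - 5*q^2 + 3*q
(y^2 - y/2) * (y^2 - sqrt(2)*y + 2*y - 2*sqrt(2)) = y^4 - sqrt(2)*y^3 + 3*y^3/2 - 3*sqrt(2)*y^2/2 - y^2 + sqrt(2)*y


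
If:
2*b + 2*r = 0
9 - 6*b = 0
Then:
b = 3/2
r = -3/2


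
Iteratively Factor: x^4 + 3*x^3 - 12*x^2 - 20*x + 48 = (x - 2)*(x^3 + 5*x^2 - 2*x - 24) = (x - 2)^2*(x^2 + 7*x + 12) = (x - 2)^2*(x + 4)*(x + 3)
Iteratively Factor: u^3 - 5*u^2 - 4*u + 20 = (u + 2)*(u^2 - 7*u + 10) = (u - 2)*(u + 2)*(u - 5)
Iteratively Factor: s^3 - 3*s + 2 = (s + 2)*(s^2 - 2*s + 1) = (s - 1)*(s + 2)*(s - 1)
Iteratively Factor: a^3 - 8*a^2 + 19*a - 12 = (a - 1)*(a^2 - 7*a + 12) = (a - 3)*(a - 1)*(a - 4)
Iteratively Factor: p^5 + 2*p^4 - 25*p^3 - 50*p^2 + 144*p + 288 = (p + 2)*(p^4 - 25*p^2 + 144) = (p - 4)*(p + 2)*(p^3 + 4*p^2 - 9*p - 36) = (p - 4)*(p - 3)*(p + 2)*(p^2 + 7*p + 12) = (p - 4)*(p - 3)*(p + 2)*(p + 4)*(p + 3)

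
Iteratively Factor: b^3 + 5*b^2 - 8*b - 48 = (b + 4)*(b^2 + b - 12) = (b - 3)*(b + 4)*(b + 4)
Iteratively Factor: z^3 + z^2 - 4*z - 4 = (z + 2)*(z^2 - z - 2) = (z + 1)*(z + 2)*(z - 2)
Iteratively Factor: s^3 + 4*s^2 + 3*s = (s)*(s^2 + 4*s + 3) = s*(s + 1)*(s + 3)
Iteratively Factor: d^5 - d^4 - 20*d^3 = (d - 5)*(d^4 + 4*d^3) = (d - 5)*(d + 4)*(d^3) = d*(d - 5)*(d + 4)*(d^2) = d^2*(d - 5)*(d + 4)*(d)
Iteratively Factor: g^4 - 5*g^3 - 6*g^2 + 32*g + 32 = (g - 4)*(g^3 - g^2 - 10*g - 8) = (g - 4)*(g + 2)*(g^2 - 3*g - 4) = (g - 4)*(g + 1)*(g + 2)*(g - 4)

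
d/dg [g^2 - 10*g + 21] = 2*g - 10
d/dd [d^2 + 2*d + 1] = 2*d + 2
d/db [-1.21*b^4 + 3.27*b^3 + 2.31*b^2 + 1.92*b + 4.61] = -4.84*b^3 + 9.81*b^2 + 4.62*b + 1.92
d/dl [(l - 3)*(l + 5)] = 2*l + 2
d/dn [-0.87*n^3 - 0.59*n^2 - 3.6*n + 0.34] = -2.61*n^2 - 1.18*n - 3.6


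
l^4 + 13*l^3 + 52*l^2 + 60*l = l*(l + 2)*(l + 5)*(l + 6)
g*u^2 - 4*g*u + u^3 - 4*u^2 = u*(g + u)*(u - 4)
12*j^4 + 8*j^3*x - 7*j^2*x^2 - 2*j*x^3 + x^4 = (-3*j + x)*(-2*j + x)*(j + x)*(2*j + x)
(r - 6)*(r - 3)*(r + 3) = r^3 - 6*r^2 - 9*r + 54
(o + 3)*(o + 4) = o^2 + 7*o + 12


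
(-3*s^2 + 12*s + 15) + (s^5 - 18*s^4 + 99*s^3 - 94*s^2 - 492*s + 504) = s^5 - 18*s^4 + 99*s^3 - 97*s^2 - 480*s + 519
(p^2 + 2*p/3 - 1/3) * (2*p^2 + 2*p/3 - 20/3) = 2*p^4 + 2*p^3 - 62*p^2/9 - 14*p/3 + 20/9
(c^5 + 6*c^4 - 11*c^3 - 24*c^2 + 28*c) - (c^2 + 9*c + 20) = c^5 + 6*c^4 - 11*c^3 - 25*c^2 + 19*c - 20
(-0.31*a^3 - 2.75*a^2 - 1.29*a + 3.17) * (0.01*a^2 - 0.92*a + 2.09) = -0.0031*a^5 + 0.2577*a^4 + 1.8692*a^3 - 4.529*a^2 - 5.6125*a + 6.6253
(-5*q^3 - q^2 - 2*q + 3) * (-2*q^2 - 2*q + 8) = 10*q^5 + 12*q^4 - 34*q^3 - 10*q^2 - 22*q + 24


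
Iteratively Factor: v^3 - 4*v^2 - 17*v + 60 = (v - 3)*(v^2 - v - 20) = (v - 5)*(v - 3)*(v + 4)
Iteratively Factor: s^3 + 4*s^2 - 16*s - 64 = (s + 4)*(s^2 - 16) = (s + 4)^2*(s - 4)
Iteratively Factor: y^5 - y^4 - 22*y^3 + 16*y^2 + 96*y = (y - 3)*(y^4 + 2*y^3 - 16*y^2 - 32*y) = y*(y - 3)*(y^3 + 2*y^2 - 16*y - 32) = y*(y - 3)*(y + 4)*(y^2 - 2*y - 8) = y*(y - 4)*(y - 3)*(y + 4)*(y + 2)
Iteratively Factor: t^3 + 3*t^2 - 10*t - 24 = (t - 3)*(t^2 + 6*t + 8) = (t - 3)*(t + 2)*(t + 4)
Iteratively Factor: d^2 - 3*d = (d - 3)*(d)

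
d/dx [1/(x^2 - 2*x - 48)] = 2*(1 - x)/(-x^2 + 2*x + 48)^2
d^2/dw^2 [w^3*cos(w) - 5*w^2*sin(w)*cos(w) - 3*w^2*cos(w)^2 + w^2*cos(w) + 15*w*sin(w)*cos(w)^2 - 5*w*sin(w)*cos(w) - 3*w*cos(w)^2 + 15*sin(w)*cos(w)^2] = -w^3*cos(w) - 6*w^2*sin(w) + 10*w^2*sin(2*w) - w^2*cos(w) + 6*w^2*cos(2*w) - 31*w*sin(w)/4 + 22*w*sin(2*w) - 135*w*sin(3*w)/4 + 6*w*cos(w) - 14*w*cos(2*w) - 15*sin(w)/4 + sin(2*w) - 135*sin(3*w)/4 + 19*cos(w)/2 - 13*cos(2*w) + 45*cos(3*w)/2 - 3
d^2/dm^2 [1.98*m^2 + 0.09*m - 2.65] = 3.96000000000000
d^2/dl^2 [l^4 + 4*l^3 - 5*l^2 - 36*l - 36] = 12*l^2 + 24*l - 10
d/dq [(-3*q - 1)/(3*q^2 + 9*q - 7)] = 3*(3*q^2 + 2*q + 10)/(9*q^4 + 54*q^3 + 39*q^2 - 126*q + 49)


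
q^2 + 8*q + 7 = (q + 1)*(q + 7)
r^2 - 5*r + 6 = (r - 3)*(r - 2)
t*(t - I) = t^2 - I*t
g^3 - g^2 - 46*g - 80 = (g - 8)*(g + 2)*(g + 5)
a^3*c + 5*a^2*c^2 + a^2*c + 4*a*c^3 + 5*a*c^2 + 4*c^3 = (a + c)*(a + 4*c)*(a*c + c)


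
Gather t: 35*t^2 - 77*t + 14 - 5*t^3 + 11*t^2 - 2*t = -5*t^3 + 46*t^2 - 79*t + 14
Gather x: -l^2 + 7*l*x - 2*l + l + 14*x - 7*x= -l^2 - l + x*(7*l + 7)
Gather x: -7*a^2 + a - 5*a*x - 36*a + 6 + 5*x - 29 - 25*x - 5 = -7*a^2 - 35*a + x*(-5*a - 20) - 28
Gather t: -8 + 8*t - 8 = 8*t - 16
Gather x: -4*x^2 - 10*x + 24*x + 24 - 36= -4*x^2 + 14*x - 12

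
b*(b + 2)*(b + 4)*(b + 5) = b^4 + 11*b^3 + 38*b^2 + 40*b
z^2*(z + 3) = z^3 + 3*z^2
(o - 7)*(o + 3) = o^2 - 4*o - 21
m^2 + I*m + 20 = (m - 4*I)*(m + 5*I)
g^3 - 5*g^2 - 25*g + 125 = (g - 5)^2*(g + 5)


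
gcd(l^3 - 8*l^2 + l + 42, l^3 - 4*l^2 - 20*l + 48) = 1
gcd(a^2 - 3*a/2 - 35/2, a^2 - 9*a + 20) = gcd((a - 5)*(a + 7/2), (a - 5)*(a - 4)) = a - 5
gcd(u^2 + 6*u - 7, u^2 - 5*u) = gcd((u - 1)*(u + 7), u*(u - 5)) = 1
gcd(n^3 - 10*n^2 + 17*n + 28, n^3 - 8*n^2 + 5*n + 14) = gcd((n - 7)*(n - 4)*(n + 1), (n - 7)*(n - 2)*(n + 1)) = n^2 - 6*n - 7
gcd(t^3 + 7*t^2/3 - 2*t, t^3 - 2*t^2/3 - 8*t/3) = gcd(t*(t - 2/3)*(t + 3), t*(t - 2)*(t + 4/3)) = t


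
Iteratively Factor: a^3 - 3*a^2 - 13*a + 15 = (a + 3)*(a^2 - 6*a + 5) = (a - 5)*(a + 3)*(a - 1)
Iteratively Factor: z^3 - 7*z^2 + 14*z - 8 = (z - 2)*(z^2 - 5*z + 4) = (z - 2)*(z - 1)*(z - 4)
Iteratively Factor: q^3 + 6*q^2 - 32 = (q - 2)*(q^2 + 8*q + 16) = (q - 2)*(q + 4)*(q + 4)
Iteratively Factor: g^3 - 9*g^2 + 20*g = (g)*(g^2 - 9*g + 20) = g*(g - 4)*(g - 5)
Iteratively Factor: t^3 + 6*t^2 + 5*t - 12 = (t - 1)*(t^2 + 7*t + 12) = (t - 1)*(t + 4)*(t + 3)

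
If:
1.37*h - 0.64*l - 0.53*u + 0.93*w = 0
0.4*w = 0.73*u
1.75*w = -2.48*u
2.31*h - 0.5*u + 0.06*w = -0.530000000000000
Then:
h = -0.23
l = -0.49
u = 0.00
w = 0.00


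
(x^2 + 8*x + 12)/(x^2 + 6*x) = (x + 2)/x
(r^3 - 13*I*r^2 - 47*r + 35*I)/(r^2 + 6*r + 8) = (r^3 - 13*I*r^2 - 47*r + 35*I)/(r^2 + 6*r + 8)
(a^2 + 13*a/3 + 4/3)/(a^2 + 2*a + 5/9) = 3*(a + 4)/(3*a + 5)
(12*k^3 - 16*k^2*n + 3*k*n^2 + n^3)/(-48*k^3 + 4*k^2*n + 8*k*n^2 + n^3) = (-k + n)/(4*k + n)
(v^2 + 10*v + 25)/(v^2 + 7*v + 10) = (v + 5)/(v + 2)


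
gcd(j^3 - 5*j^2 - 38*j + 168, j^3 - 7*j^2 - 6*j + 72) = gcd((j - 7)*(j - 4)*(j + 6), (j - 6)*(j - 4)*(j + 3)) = j - 4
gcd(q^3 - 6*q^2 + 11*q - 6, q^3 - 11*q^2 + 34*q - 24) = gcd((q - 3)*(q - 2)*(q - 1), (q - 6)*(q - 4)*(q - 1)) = q - 1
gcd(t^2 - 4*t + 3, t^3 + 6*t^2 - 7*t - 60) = t - 3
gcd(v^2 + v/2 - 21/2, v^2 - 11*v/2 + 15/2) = v - 3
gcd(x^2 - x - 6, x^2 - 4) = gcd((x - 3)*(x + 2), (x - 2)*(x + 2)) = x + 2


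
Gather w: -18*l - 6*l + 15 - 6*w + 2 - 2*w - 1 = -24*l - 8*w + 16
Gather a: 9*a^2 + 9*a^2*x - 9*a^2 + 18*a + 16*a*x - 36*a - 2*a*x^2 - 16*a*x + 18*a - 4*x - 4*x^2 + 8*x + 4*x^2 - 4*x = 9*a^2*x - 2*a*x^2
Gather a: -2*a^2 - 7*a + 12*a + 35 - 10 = -2*a^2 + 5*a + 25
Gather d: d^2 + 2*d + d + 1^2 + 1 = d^2 + 3*d + 2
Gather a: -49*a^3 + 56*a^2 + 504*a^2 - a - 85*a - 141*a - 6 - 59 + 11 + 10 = -49*a^3 + 560*a^2 - 227*a - 44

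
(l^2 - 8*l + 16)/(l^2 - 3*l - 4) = (l - 4)/(l + 1)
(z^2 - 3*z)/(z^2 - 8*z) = (z - 3)/(z - 8)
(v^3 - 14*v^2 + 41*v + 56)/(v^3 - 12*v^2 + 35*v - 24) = (v^2 - 6*v - 7)/(v^2 - 4*v + 3)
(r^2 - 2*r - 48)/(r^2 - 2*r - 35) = (-r^2 + 2*r + 48)/(-r^2 + 2*r + 35)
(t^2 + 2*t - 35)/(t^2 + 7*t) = (t - 5)/t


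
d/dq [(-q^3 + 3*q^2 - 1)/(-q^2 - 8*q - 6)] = (q^4 + 16*q^3 - 6*q^2 - 38*q - 8)/(q^4 + 16*q^3 + 76*q^2 + 96*q + 36)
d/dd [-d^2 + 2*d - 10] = 2 - 2*d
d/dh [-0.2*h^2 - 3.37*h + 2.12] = -0.4*h - 3.37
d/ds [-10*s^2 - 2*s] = -20*s - 2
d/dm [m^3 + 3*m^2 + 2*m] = 3*m^2 + 6*m + 2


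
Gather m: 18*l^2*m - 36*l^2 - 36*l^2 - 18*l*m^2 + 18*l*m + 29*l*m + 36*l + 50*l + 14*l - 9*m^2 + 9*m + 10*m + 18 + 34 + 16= -72*l^2 + 100*l + m^2*(-18*l - 9) + m*(18*l^2 + 47*l + 19) + 68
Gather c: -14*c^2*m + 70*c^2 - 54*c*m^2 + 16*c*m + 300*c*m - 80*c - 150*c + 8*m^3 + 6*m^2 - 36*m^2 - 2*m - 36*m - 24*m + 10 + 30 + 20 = c^2*(70 - 14*m) + c*(-54*m^2 + 316*m - 230) + 8*m^3 - 30*m^2 - 62*m + 60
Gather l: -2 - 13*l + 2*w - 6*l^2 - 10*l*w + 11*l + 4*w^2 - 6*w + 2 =-6*l^2 + l*(-10*w - 2) + 4*w^2 - 4*w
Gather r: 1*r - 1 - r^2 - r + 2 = 1 - r^2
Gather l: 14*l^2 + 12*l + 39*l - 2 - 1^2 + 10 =14*l^2 + 51*l + 7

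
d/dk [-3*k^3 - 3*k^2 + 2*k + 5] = -9*k^2 - 6*k + 2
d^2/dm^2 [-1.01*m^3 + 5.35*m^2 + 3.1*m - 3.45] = 10.7 - 6.06*m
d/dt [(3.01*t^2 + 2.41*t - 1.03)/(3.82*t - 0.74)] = (11.4982*t^2 - 4.4548*t + 2.1512)/(14.5924*t^2 - 5.6536*t + 0.5476)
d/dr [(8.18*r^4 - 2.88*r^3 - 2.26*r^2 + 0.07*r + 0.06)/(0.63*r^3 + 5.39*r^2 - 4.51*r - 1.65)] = (5.1534*r^6 + 88.1804*r^5 - 124.7748*r^4 - 28.0986*r^3 + 23.9579*r^2 + 6.8112*r + 0.1551)/(0.3969*r^6 + 6.7914*r^5 + 23.3695*r^4 - 50.6968*r^3 + 2.5531*r^2 + 14.883*r + 2.7225)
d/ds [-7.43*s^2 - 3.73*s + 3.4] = -14.86*s - 3.73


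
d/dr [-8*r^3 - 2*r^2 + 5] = 4*r*(-6*r - 1)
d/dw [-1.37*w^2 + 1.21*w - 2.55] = 1.21 - 2.74*w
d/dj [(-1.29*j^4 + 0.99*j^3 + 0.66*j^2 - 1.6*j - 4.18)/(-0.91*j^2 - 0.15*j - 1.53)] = (2.3478*j^5 - 0.3204*j^4 + 7.5978*j^3 - 6.0991*j^2 - 9.6272*j + 1.821)/(0.8281*j^4 + 0.273*j^3 + 2.8071*j^2 + 0.459*j + 2.3409)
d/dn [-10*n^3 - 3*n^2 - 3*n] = -30*n^2 - 6*n - 3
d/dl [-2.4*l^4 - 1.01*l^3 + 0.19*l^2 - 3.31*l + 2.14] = -9.6*l^3 - 3.03*l^2 + 0.38*l - 3.31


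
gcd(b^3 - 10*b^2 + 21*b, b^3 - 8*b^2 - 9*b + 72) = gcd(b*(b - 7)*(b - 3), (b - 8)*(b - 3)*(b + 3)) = b - 3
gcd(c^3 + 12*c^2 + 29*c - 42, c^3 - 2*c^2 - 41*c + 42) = c^2 + 5*c - 6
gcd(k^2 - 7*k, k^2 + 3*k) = k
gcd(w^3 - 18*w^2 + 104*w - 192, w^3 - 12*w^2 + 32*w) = w^2 - 12*w + 32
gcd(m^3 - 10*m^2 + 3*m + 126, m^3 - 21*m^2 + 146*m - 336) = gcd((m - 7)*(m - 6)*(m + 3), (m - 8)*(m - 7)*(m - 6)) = m^2 - 13*m + 42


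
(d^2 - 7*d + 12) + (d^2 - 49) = 2*d^2 - 7*d - 37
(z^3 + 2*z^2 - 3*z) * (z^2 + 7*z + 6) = z^5 + 9*z^4 + 17*z^3 - 9*z^2 - 18*z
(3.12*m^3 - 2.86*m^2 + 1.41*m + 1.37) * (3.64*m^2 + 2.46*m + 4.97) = 11.3568*m^5 - 2.7352*m^4 + 13.6032*m^3 - 5.7588*m^2 + 10.3779*m + 6.8089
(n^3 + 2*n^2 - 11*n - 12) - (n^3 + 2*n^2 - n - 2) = -10*n - 10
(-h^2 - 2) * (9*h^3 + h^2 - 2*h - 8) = -9*h^5 - h^4 - 16*h^3 + 6*h^2 + 4*h + 16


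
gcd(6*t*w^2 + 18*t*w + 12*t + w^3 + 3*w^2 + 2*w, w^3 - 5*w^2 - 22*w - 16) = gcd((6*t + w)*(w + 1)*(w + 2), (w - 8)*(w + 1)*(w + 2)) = w^2 + 3*w + 2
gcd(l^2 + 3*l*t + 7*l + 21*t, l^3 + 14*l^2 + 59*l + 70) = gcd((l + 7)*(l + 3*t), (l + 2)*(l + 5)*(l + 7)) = l + 7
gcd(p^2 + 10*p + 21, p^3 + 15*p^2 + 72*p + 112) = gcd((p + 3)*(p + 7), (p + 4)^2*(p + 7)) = p + 7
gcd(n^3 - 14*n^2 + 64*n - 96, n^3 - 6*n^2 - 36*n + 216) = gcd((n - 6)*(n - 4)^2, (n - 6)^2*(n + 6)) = n - 6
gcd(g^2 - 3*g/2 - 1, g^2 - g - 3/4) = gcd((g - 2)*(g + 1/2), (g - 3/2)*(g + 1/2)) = g + 1/2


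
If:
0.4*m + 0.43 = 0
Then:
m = -1.08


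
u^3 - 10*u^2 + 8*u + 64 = (u - 8)*(u - 4)*(u + 2)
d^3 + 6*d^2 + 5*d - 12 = (d - 1)*(d + 3)*(d + 4)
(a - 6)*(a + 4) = a^2 - 2*a - 24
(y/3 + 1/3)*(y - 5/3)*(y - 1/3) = y^3/3 - y^2/3 - 13*y/27 + 5/27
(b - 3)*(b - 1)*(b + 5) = b^3 + b^2 - 17*b + 15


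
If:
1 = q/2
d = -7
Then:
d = -7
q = 2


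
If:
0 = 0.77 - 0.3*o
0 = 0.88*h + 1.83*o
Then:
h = -5.34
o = 2.57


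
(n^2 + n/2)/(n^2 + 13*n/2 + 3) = n/(n + 6)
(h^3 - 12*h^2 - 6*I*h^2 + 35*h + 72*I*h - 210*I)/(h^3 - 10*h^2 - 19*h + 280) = (h^2 - h*(5 + 6*I) + 30*I)/(h^2 - 3*h - 40)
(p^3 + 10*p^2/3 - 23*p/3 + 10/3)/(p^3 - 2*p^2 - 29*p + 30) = (p - 2/3)/(p - 6)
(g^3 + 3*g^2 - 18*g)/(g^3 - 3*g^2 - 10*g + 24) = g*(g^2 + 3*g - 18)/(g^3 - 3*g^2 - 10*g + 24)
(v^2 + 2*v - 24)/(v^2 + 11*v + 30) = (v - 4)/(v + 5)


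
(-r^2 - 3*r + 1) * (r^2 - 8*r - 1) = -r^4 + 5*r^3 + 26*r^2 - 5*r - 1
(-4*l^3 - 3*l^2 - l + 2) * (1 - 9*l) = 36*l^4 + 23*l^3 + 6*l^2 - 19*l + 2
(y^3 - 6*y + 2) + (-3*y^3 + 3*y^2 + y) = -2*y^3 + 3*y^2 - 5*y + 2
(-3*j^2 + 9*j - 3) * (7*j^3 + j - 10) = -21*j^5 + 63*j^4 - 24*j^3 + 39*j^2 - 93*j + 30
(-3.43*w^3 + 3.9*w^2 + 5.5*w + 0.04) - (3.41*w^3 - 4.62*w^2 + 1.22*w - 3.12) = -6.84*w^3 + 8.52*w^2 + 4.28*w + 3.16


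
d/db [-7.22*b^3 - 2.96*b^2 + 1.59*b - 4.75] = -21.66*b^2 - 5.92*b + 1.59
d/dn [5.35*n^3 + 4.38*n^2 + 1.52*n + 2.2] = 16.05*n^2 + 8.76*n + 1.52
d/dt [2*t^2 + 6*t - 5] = 4*t + 6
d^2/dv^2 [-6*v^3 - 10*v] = -36*v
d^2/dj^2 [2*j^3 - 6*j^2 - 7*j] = 12*j - 12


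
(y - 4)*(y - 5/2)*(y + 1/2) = y^3 - 6*y^2 + 27*y/4 + 5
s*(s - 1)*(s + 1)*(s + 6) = s^4 + 6*s^3 - s^2 - 6*s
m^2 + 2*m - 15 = (m - 3)*(m + 5)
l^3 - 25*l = l*(l - 5)*(l + 5)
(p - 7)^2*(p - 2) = p^3 - 16*p^2 + 77*p - 98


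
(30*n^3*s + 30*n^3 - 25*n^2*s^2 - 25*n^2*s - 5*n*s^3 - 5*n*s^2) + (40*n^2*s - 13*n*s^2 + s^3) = 30*n^3*s + 30*n^3 - 25*n^2*s^2 + 15*n^2*s - 5*n*s^3 - 18*n*s^2 + s^3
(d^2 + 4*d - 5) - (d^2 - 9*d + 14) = 13*d - 19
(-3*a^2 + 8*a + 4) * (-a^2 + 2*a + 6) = 3*a^4 - 14*a^3 - 6*a^2 + 56*a + 24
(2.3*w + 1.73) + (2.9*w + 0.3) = 5.2*w + 2.03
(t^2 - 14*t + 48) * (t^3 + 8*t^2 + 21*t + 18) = t^5 - 6*t^4 - 43*t^3 + 108*t^2 + 756*t + 864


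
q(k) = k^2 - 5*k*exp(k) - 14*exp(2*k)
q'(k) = -5*k*exp(k) + 2*k - 28*exp(2*k) - 5*exp(k)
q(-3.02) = 9.82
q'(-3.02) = -5.61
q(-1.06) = 1.28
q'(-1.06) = -5.38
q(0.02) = -14.67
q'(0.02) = -34.31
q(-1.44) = 2.99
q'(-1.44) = -3.93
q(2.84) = -4336.27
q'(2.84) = -8525.53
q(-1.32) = 2.51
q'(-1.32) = -4.21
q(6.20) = -3414459.43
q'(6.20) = -6816171.86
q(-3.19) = 10.81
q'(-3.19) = -5.98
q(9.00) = -919604125.70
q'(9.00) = -1838884272.04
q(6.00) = -2290633.94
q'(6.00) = -4571242.17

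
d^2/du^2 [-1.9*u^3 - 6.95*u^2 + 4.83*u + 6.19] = -11.4*u - 13.9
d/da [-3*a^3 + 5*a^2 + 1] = a*(10 - 9*a)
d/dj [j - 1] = 1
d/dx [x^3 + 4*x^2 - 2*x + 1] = 3*x^2 + 8*x - 2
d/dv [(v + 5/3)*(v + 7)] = 2*v + 26/3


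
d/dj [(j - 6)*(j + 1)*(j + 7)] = 3*j^2 + 4*j - 41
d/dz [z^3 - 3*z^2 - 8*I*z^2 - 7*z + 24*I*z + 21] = 3*z^2 - 6*z - 16*I*z - 7 + 24*I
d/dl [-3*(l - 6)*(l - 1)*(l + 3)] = -9*l^2 + 24*l + 45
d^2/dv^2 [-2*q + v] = 0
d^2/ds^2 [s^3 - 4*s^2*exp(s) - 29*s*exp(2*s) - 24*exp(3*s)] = -4*s^2*exp(s) - 116*s*exp(2*s) - 16*s*exp(s) + 6*s - 216*exp(3*s) - 116*exp(2*s) - 8*exp(s)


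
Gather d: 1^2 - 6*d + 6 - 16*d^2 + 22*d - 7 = -16*d^2 + 16*d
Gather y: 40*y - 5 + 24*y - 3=64*y - 8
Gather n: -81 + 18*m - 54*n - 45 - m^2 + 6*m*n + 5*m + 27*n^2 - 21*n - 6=-m^2 + 23*m + 27*n^2 + n*(6*m - 75) - 132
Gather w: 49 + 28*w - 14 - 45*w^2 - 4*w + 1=-45*w^2 + 24*w + 36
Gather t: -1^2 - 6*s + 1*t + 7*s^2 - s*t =7*s^2 - 6*s + t*(1 - s) - 1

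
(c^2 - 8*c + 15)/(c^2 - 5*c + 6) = (c - 5)/(c - 2)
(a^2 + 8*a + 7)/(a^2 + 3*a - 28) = (a + 1)/(a - 4)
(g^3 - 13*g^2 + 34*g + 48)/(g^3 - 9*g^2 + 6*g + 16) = (g - 6)/(g - 2)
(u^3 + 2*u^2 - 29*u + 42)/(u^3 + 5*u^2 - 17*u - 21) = (u - 2)/(u + 1)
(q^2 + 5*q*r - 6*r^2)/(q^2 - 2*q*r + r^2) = (q + 6*r)/(q - r)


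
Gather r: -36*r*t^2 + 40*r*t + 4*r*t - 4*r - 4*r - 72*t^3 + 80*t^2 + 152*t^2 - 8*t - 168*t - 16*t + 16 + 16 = r*(-36*t^2 + 44*t - 8) - 72*t^3 + 232*t^2 - 192*t + 32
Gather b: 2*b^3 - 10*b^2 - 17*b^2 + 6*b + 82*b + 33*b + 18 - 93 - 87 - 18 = 2*b^3 - 27*b^2 + 121*b - 180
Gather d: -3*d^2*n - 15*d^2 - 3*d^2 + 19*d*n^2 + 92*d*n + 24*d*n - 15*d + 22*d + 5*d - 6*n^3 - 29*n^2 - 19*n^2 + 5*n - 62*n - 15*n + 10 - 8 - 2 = d^2*(-3*n - 18) + d*(19*n^2 + 116*n + 12) - 6*n^3 - 48*n^2 - 72*n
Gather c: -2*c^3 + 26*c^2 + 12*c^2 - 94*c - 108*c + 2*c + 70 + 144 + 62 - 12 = -2*c^3 + 38*c^2 - 200*c + 264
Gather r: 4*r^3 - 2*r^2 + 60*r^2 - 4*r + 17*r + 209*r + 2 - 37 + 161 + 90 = 4*r^3 + 58*r^2 + 222*r + 216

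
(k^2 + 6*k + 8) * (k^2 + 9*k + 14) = k^4 + 15*k^3 + 76*k^2 + 156*k + 112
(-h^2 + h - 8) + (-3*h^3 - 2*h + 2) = -3*h^3 - h^2 - h - 6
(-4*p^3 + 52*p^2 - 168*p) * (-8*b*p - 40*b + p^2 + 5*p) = 32*b*p^4 - 256*b*p^3 - 736*b*p^2 + 6720*b*p - 4*p^5 + 32*p^4 + 92*p^3 - 840*p^2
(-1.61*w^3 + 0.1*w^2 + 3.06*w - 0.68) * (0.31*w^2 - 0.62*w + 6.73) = -0.4991*w^5 + 1.0292*w^4 - 9.9487*w^3 - 1.435*w^2 + 21.0154*w - 4.5764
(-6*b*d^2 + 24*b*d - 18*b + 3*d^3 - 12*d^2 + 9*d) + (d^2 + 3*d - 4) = -6*b*d^2 + 24*b*d - 18*b + 3*d^3 - 11*d^2 + 12*d - 4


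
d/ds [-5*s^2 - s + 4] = -10*s - 1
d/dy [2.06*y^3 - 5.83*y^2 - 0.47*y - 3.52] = 6.18*y^2 - 11.66*y - 0.47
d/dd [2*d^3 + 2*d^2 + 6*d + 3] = 6*d^2 + 4*d + 6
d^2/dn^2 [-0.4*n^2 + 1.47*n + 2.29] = -0.800000000000000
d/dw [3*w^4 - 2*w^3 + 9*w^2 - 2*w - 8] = 12*w^3 - 6*w^2 + 18*w - 2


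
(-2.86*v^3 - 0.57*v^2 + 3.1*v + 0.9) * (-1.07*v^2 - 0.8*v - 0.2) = 3.0602*v^5 + 2.8979*v^4 - 2.289*v^3 - 3.329*v^2 - 1.34*v - 0.18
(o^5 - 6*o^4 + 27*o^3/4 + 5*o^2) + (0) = o^5 - 6*o^4 + 27*o^3/4 + 5*o^2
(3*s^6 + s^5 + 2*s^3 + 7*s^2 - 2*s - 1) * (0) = 0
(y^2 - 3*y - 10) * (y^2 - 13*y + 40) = y^4 - 16*y^3 + 69*y^2 + 10*y - 400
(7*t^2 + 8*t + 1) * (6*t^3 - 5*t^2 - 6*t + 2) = 42*t^5 + 13*t^4 - 76*t^3 - 39*t^2 + 10*t + 2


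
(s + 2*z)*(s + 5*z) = s^2 + 7*s*z + 10*z^2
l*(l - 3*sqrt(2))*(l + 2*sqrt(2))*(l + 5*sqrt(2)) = l^4 + 4*sqrt(2)*l^3 - 22*l^2 - 60*sqrt(2)*l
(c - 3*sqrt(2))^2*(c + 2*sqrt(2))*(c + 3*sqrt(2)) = c^4 - sqrt(2)*c^3 - 30*c^2 + 18*sqrt(2)*c + 216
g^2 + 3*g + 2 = (g + 1)*(g + 2)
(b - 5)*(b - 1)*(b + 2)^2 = b^4 - 2*b^3 - 15*b^2 - 4*b + 20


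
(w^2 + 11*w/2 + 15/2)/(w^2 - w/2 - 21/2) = (2*w + 5)/(2*w - 7)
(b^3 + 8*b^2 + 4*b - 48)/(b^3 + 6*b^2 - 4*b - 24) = (b + 4)/(b + 2)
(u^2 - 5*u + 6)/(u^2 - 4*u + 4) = (u - 3)/(u - 2)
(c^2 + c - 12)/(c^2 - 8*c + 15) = (c + 4)/(c - 5)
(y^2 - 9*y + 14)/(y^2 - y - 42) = (y - 2)/(y + 6)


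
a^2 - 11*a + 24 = (a - 8)*(a - 3)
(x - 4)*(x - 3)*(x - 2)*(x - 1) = x^4 - 10*x^3 + 35*x^2 - 50*x + 24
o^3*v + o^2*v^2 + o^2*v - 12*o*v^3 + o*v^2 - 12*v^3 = (o - 3*v)*(o + 4*v)*(o*v + v)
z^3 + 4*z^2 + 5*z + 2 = (z + 1)^2*(z + 2)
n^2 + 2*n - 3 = (n - 1)*(n + 3)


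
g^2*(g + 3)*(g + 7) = g^4 + 10*g^3 + 21*g^2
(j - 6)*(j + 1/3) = j^2 - 17*j/3 - 2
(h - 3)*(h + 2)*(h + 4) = h^3 + 3*h^2 - 10*h - 24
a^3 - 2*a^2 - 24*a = a*(a - 6)*(a + 4)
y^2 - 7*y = y*(y - 7)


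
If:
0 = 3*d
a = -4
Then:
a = -4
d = 0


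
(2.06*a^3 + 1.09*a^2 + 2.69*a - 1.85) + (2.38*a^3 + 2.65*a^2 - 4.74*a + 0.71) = 4.44*a^3 + 3.74*a^2 - 2.05*a - 1.14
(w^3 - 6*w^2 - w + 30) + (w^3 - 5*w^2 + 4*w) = 2*w^3 - 11*w^2 + 3*w + 30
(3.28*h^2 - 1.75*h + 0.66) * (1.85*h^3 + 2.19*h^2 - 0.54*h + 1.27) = 6.068*h^5 + 3.9457*h^4 - 4.3827*h^3 + 6.556*h^2 - 2.5789*h + 0.8382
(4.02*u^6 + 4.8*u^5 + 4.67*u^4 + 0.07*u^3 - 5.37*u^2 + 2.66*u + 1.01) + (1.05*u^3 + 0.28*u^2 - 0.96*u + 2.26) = 4.02*u^6 + 4.8*u^5 + 4.67*u^4 + 1.12*u^3 - 5.09*u^2 + 1.7*u + 3.27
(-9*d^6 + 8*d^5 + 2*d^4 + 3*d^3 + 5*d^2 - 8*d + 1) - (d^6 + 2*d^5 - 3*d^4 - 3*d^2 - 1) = -10*d^6 + 6*d^5 + 5*d^4 + 3*d^3 + 8*d^2 - 8*d + 2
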